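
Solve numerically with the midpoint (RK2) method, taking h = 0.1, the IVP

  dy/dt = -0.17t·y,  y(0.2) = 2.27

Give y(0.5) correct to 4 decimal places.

2.2298

Midpoint: k1 = f(t_n, y_n); k2 = f(t_n + h/2, y_n + (h/2)·k1); y_{n+1} = y_n + h·k2.
t=0.200000, y=2.270000:
  k1 = f(0.200000, 2.270000) = -0.077180
  k2 = f(0.250000, 2.266141) = -0.096311
  y ← 2.270000 + 0.1·(-0.096311) = 2.260369
t=0.300000, y=2.260369:
  k1 = f(0.300000, 2.260369) = -0.115279
  k2 = f(0.350000, 2.254605) = -0.134149
  y ← 2.260369 + 0.1·(-0.134149) = 2.246954
t=0.400000, y=2.246954:
  k1 = f(0.400000, 2.246954) = -0.152793
  k2 = f(0.450000, 2.239314) = -0.171308
  y ← 2.246954 + 0.1·(-0.171308) = 2.229823
y(0.5) ≈ 2.2298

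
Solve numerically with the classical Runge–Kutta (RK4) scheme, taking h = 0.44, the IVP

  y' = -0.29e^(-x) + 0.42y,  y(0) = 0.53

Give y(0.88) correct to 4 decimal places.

RK4: k1 = f(x_n, y_n); k2 = f(x_n + h/2, y_n + (h/2)·k1); k3 = f(x_n + h/2, y_n + (h/2)·k2); k4 = f(x_n + h, y_n + h·k3); y_{n+1} = y_n + (h/6)·(k1 + 2k2 + 2k3 + k4).
x=0.000000, y=0.530000:
  k1 = f(0.000000, 0.530000) = -0.067400
  k2 = f(0.220000, 0.515172) = -0.016358
  k3 = f(0.220000, 0.526401) = -0.011642
  k4 = f(0.440000, 0.524878) = 0.033678
  y ← 0.530000 + (0.44/6)·(k1 + 2k2 + 2k3 + k4) = 0.523420
x=0.440000, y=0.523420:
  k1 = f(0.440000, 0.523420) = 0.033066
  k2 = f(0.660000, 0.530695) = 0.073005
  k3 = f(0.660000, 0.539481) = 0.076695
  k4 = f(0.880000, 0.557166) = 0.113723
  y ← 0.523420 + (0.44/6)·(k1 + 2k2 + 2k3 + k4) = 0.556141
y(0.88) ≈ 0.5561

0.5561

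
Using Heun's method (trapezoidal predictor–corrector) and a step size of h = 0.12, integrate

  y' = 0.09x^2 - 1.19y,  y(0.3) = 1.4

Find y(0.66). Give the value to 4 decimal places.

0.9205

Heun: k1 = f(x_n, y_n); k2 = f(x_n + h, y_n + h·k1); y_{n+1} = y_n + (h/2)·(k1 + k2).
x=0.300000, y=1.400000:
  k1 = f(0.300000, 1.400000) = -1.657900
  k2 = f(0.420000, 1.201052) = -1.413376
  y ← 1.400000 + (0.12/2)·(-1.657900 + (-1.413376)) = 1.215723
x=0.420000, y=1.215723:
  k1 = f(0.420000, 1.215723) = -1.430835
  k2 = f(0.540000, 1.044023) = -1.216144
  y ← 1.215723 + (0.12/2)·(-1.430835 + (-1.216144)) = 1.056905
x=0.540000, y=1.056905:
  k1 = f(0.540000, 1.056905) = -1.231473
  k2 = f(0.660000, 0.909128) = -1.042658
  y ← 1.056905 + (0.12/2)·(-1.231473 + (-1.042658)) = 0.920457
y(0.66) ≈ 0.9205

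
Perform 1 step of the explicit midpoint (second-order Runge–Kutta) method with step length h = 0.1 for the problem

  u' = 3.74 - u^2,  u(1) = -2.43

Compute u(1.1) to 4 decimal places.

Midpoint: k1 = f(s_n, u_n); k2 = f(s_n + h/2, u_n + (h/2)·k1); u_{n+1} = u_n + h·k2.
s=1.000000, u=-2.430000:
  k1 = f(1.000000, -2.430000) = -2.164900
  k2 = f(1.050000, -2.538245) = -2.702688
  u ← -2.430000 + 0.1·(-2.702688) = -2.700269
u(1.1) ≈ -2.7003

-2.7003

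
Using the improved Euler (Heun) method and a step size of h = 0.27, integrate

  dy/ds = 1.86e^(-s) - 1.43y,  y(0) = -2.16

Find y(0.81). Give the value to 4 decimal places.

-0.1576

Heun: k1 = f(s_n, y_n); k2 = f(s_n + h, y_n + h·k1); y_{n+1} = y_n + (h/2)·(k1 + k2).
s=0.000000, y=-2.160000:
  k1 = f(0.000000, -2.160000) = 4.948800
  k2 = f(0.270000, -0.823824) = 2.597954
  y ← -2.160000 + (0.27/2)·(4.948800 + 2.597954) = -1.141188
s=0.270000, y=-1.141188:
  k1 = f(0.270000, -1.141188) = 3.051785
  k2 = f(0.540000, -0.317206) = 1.537517
  y ← -1.141188 + (0.27/2)·(3.051785 + 1.537517) = -0.521632
s=0.540000, y=-0.521632:
  k1 = f(0.540000, -0.521632) = 1.829846
  k2 = f(0.810000, -0.027574) = 0.866867
  y ← -0.521632 + (0.27/2)·(1.829846 + 0.866867) = -0.157576
y(0.81) ≈ -0.1576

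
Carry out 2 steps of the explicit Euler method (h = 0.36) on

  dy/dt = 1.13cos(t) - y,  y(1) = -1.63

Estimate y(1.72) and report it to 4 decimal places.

Euler: y_{n+1} = y_n + h·f(t_n, y_n).
t=1.000000, y=-1.630000: f=2.240542 → y ← -1.630000 + 0.36·2.240542 = -0.823405
t=1.360000, y=-0.823405: f=1.059845 → y ← -0.823405 + 0.36·1.059845 = -0.441861
y(1.72) ≈ -0.4419

-0.4419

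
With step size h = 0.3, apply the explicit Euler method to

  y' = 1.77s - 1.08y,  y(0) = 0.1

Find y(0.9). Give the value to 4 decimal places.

Euler: y_{n+1} = y_n + h·f(s_n, y_n).
s=0.000000, y=0.100000: f=-0.108000 → y ← 0.100000 + 0.3·(-0.108000) = 0.067600
s=0.300000, y=0.067600: f=0.457992 → y ← 0.067600 + 0.3·0.457992 = 0.204998
s=0.600000, y=0.204998: f=0.840603 → y ← 0.204998 + 0.3·0.840603 = 0.457178
y(0.9) ≈ 0.4572

0.4572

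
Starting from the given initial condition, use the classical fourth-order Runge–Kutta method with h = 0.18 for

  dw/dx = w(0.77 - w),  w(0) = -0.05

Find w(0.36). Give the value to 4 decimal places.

-0.0674

RK4: k1 = f(x_n, w_n); k2 = f(x_n + h/2, w_n + (h/2)·k1); k3 = f(x_n + h/2, w_n + (h/2)·k2); k4 = f(x_n + h, w_n + h·k3); w_{n+1} = w_n + (h/6)·(k1 + 2k2 + 2k3 + k4).
x=0.000000, w=-0.050000:
  k1 = f(0.000000, -0.050000) = -0.041000
  k2 = f(0.090000, -0.053690) = -0.044224
  k3 = f(0.090000, -0.053980) = -0.044479
  k4 = f(0.180000, -0.058006) = -0.048029
  w ← -0.050000 + (0.18/6)·(k1 + 2k2 + 2k3 + k4) = -0.057993
x=0.180000, w=-0.057993:
  k1 = f(0.180000, -0.057993) = -0.048018
  k2 = f(0.270000, -0.062315) = -0.051865
  k3 = f(0.270000, -0.062661) = -0.052175
  k4 = f(0.360000, -0.067385) = -0.056427
  w ← -0.057993 + (0.18/6)·(k1 + 2k2 + 2k3 + k4) = -0.067369
w(0.36) ≈ -0.0674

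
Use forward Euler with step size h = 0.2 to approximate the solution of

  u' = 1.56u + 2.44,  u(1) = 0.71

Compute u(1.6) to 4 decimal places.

3.5717

Euler: u_{n+1} = u_n + h·f(x_n, u_n).
x=1.000000, u=0.710000: f=3.547600 → u ← 0.710000 + 0.2·3.547600 = 1.419520
x=1.200000, u=1.419520: f=4.654451 → u ← 1.419520 + 0.2·4.654451 = 2.350410
x=1.400000, u=2.350410: f=6.106640 → u ← 2.350410 + 0.2·6.106640 = 3.571738
u(1.6) ≈ 3.5717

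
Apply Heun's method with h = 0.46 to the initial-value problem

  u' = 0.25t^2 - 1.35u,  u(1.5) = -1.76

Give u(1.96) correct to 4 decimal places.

Heun: k1 = f(t_n, u_n); k2 = f(t_n + h, u_n + h·k1); u_{n+1} = u_n + (h/2)·(k1 + k2).
t=1.500000, u=-1.760000:
  k1 = f(1.500000, -1.760000) = 2.938500
  k2 = f(1.960000, -0.408290) = 1.511591
  u ← -1.760000 + (0.46/2)·(2.938500 + 1.511591) = -0.736479
u(1.96) ≈ -0.7365

-0.7365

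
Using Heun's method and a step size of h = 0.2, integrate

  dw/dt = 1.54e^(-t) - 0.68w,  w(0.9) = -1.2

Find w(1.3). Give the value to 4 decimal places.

-0.7368

Heun: k1 = f(t_n, w_n); k2 = f(t_n + h, w_n + h·k1); w_{n+1} = w_n + (h/2)·(k1 + k2).
t=0.900000, w=-1.200000:
  k1 = f(0.900000, -1.200000) = 1.442117
  k2 = f(1.100000, -0.911577) = 1.132494
  w ← -1.200000 + (0.2/2)·(1.442117 + 1.132494) = -0.942539
t=1.100000, w=-0.942539:
  k1 = f(1.100000, -0.942539) = 1.153548
  k2 = f(1.300000, -0.711829) = 0.903743
  w ← -0.942539 + (0.2/2)·(1.153548 + 0.903743) = -0.736810
w(1.3) ≈ -0.7368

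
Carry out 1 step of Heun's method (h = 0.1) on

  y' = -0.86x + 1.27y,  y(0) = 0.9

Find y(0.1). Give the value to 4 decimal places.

Heun: k1 = f(x_n, y_n); k2 = f(x_n + h, y_n + h·k1); y_{n+1} = y_n + (h/2)·(k1 + k2).
x=0.000000, y=0.900000:
  k1 = f(0.000000, 0.900000) = 1.143000
  k2 = f(0.100000, 1.014300) = 1.202161
  y ← 0.900000 + (0.1/2)·(1.143000 + 1.202161) = 1.017258
y(0.1) ≈ 1.0173

1.0173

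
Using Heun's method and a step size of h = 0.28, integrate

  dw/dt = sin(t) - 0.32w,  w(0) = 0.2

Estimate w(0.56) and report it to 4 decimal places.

Heun: k1 = f(t_n, w_n); k2 = f(t_n + h, w_n + h·k1); w_{n+1} = w_n + (h/2)·(k1 + k2).
t=0.000000, w=0.200000:
  k1 = f(0.000000, 0.200000) = -0.064000
  k2 = f(0.280000, 0.182080) = 0.218090
  w ← 0.200000 + (0.28/2)·(-0.064000 + 0.218090) = 0.221573
t=0.280000, w=0.221573:
  k1 = f(0.280000, 0.221573) = 0.205452
  k2 = f(0.560000, 0.279099) = 0.441874
  w ← 0.221573 + (0.28/2)·(0.205452 + 0.441874) = 0.312198
w(0.56) ≈ 0.3122

0.3122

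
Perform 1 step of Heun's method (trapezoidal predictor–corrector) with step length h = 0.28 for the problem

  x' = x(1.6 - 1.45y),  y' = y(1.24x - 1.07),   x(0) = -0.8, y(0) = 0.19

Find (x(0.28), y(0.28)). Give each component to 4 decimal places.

Heun on (x,y): k1 = f(s_n, state_n); k2 = f(s_n + h, state_n + h·k1); state_{n+1} = state_n + (h/2)·(k1 + k2).
0.000000: (-0.800000, 0.190000)
  k1 = (-1.059600, -0.391780)
  predictor → (-1.096688, 0.080302)
  k2 = (-1.627005, -0.195124)
  → (-1.176125, 0.107833)
(x(0.28), y(0.28)) ≈ (-1.1761, 0.1078)

-1.1761, 0.1078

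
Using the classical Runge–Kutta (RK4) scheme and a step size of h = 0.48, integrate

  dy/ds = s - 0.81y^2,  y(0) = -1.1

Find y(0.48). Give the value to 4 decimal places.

RK4: k1 = f(s_n, y_n); k2 = f(s_n + h/2, y_n + (h/2)·k1); k3 = f(s_n + h/2, y_n + (h/2)·k2); k4 = f(s_n + h, y_n + h·k3); y_{n+1} = y_n + (h/6)·(k1 + 2k2 + 2k3 + k4).
s=0.000000, y=-1.100000:
  k1 = f(0.000000, -1.100000) = -0.980100
  k2 = f(0.240000, -1.335224) = -1.204087
  k3 = f(0.240000, -1.388981) = -1.322707
  k4 = f(0.480000, -1.734899) = -1.957999
  y ← -1.100000 + (0.48/6)·(k1 + 2k2 + 2k3 + k4) = -1.739335
y(0.48) ≈ -1.7393

-1.7393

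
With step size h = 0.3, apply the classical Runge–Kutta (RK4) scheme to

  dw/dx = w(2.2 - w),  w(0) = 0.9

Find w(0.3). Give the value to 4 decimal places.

1.2596

RK4: k1 = f(x_n, w_n); k2 = f(x_n + h/2, w_n + (h/2)·k1); k3 = f(x_n + h/2, w_n + (h/2)·k2); k4 = f(x_n + h, w_n + h·k3); w_{n+1} = w_n + (h/6)·(k1 + 2k2 + 2k3 + k4).
x=0.000000, w=0.900000:
  k1 = f(0.000000, 0.900000) = 1.170000
  k2 = f(0.150000, 1.075500) = 1.209400
  k3 = f(0.150000, 1.081410) = 1.209654
  k4 = f(0.300000, 1.262896) = 1.183465
  w ← 0.900000 + (0.3/6)·(k1 + 2k2 + 2k3 + k4) = 1.259579
w(0.3) ≈ 1.2596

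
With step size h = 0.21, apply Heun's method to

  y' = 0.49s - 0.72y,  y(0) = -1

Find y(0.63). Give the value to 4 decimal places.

Heun: k1 = f(s_n, y_n); k2 = f(s_n + h, y_n + h·k1); y_{n+1} = y_n + (h/2)·(k1 + k2).
s=0.000000, y=-1.000000:
  k1 = f(0.000000, -1.000000) = 0.720000
  k2 = f(0.210000, -0.848800) = 0.714036
  y ← -1.000000 + (0.21/2)·(0.720000 + 0.714036) = -0.849426
s=0.210000, y=-0.849426:
  k1 = f(0.210000, -0.849426) = 0.714487
  k2 = f(0.420000, -0.699384) = 0.709356
  y ← -0.849426 + (0.21/2)·(0.714487 + 0.709356) = -0.699923
s=0.420000, y=-0.699923:
  k1 = f(0.420000, -0.699923) = 0.709744
  k2 = f(0.630000, -0.550876) = 0.705331
  y ← -0.699923 + (0.21/2)·(0.709744 + 0.705331) = -0.551340
y(0.63) ≈ -0.5513

-0.5513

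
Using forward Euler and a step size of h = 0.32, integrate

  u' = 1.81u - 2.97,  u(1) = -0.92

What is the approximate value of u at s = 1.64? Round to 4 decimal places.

-4.7456

Euler: u_{n+1} = u_n + h·f(s_n, u_n).
s=1.000000, u=-0.920000: f=-4.635200 → u ← -0.920000 + 0.32·(-4.635200) = -2.403264
s=1.320000, u=-2.403264: f=-7.319908 → u ← -2.403264 + 0.32·(-7.319908) = -4.745635
u(1.64) ≈ -4.7456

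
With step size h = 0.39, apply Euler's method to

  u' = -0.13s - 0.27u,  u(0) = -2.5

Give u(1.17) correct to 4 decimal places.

Euler: u_{n+1} = u_n + h·f(s_n, u_n).
s=0.000000, u=-2.500000: f=0.675000 → u ← -2.500000 + 0.39·0.675000 = -2.236750
s=0.390000, u=-2.236750: f=0.553223 → u ← -2.236750 + 0.39·0.553223 = -2.020993
s=0.780000, u=-2.020993: f=0.444268 → u ← -2.020993 + 0.39·0.444268 = -1.847729
u(1.17) ≈ -1.8477

-1.8477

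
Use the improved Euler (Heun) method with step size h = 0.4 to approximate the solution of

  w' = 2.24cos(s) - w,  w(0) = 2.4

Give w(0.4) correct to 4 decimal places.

Heun: k1 = f(s_n, w_n); k2 = f(s_n + h, w_n + h·k1); w_{n+1} = w_n + (h/2)·(k1 + k2).
s=0.000000, w=2.400000:
  k1 = f(0.000000, 2.400000) = -0.160000
  k2 = f(0.400000, 2.336000) = -0.272823
  w ← 2.400000 + (0.4/2)·(-0.160000 + (-0.272823)) = 2.313435
w(0.4) ≈ 2.3134

2.3134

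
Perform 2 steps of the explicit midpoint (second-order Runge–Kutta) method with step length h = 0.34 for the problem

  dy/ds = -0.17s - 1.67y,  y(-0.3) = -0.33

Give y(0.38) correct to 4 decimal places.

-0.1261

Midpoint: k1 = f(s_n, y_n); k2 = f(s_n + h/2, y_n + (h/2)·k1); y_{n+1} = y_n + h·k2.
s=-0.300000, y=-0.330000:
  k1 = f(-0.300000, -0.330000) = 0.602100
  k2 = f(-0.130000, -0.227643) = 0.402264
  y ← -0.330000 + 0.34·0.402264 = -0.193230
s=0.040000, y=-0.193230:
  k1 = f(0.040000, -0.193230) = 0.315895
  k2 = f(0.210000, -0.139528) = 0.197312
  y ← -0.193230 + 0.34·0.197312 = -0.126144
y(0.38) ≈ -0.1261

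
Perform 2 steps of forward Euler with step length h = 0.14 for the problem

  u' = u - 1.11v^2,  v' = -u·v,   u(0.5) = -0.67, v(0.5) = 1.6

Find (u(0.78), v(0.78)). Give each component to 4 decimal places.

Euler on (u,v): u_{n+1} = u_n + h·u', v_{n+1} = v_n + h·v'.
0.500000: (-0.670000, 1.600000); f=(-3.511600, 1.072000) → (-1.161624, 1.750080)
0.640000: (-1.161624, 1.750080); f=(-4.561310, 2.032935) → (-1.800207, 2.034691)
(u(0.78), v(0.78)) ≈ (-1.8002, 2.0347)

-1.8002, 2.0347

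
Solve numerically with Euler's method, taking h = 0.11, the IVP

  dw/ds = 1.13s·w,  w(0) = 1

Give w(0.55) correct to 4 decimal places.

1.1434

Euler: w_{n+1} = w_n + h·f(s_n, w_n).
s=0.000000, w=1.000000: f=0.000000 → w ← 1.000000 + 0.11·0.000000 = 1.000000
s=0.110000, w=1.000000: f=0.124300 → w ← 1.000000 + 0.11·0.124300 = 1.013673
s=0.220000, w=1.013673: f=0.251999 → w ← 1.013673 + 0.11·0.251999 = 1.041393
s=0.330000, w=1.041393: f=0.388335 → w ← 1.041393 + 0.11·0.388335 = 1.084110
s=0.440000, w=1.084110: f=0.539019 → w ← 1.084110 + 0.11·0.539019 = 1.143402
w(0.55) ≈ 1.1434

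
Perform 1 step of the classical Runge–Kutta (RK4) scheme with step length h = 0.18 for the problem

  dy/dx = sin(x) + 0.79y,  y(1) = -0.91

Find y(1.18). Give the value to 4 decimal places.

RK4: k1 = f(x_n, y_n); k2 = f(x_n + h/2, y_n + (h/2)·k1); k3 = f(x_n + h/2, y_n + (h/2)·k2); k4 = f(x_n + h, y_n + h·k3); y_{n+1} = y_n + (h/6)·(k1 + 2k2 + 2k3 + k4).
x=1.000000, y=-0.910000:
  k1 = f(1.000000, -0.910000) = 0.122571
  k2 = f(1.090000, -0.898969) = 0.176442
  k3 = f(1.090000, -0.894120) = 0.180272
  k4 = f(1.180000, -0.877551) = 0.231341
  y ← -0.910000 + (0.18/6)·(k1 + 2k2 + 2k3 + k4) = -0.877980
y(1.18) ≈ -0.8780

-0.8780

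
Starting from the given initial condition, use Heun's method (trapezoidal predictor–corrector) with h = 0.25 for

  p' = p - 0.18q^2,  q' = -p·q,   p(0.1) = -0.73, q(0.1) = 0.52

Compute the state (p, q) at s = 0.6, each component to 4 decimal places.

Heun on (p,q): k1 = f(s_n, state_n); k2 = f(s_n + h, state_n + h·k1); state_{n+1} = state_n + (h/2)·(k1 + k2).
0.100000: (-0.730000, 0.520000)
  k1 = (-0.778672, 0.379600)
  predictor → (-0.924668, 0.614900)
  k2 = (-0.992726, 0.568578)
  → (-0.951425, 0.638522)
0.350000: (-0.951425, 0.638522)
  k1 = (-1.024813, 0.607506)
  predictor → (-1.207628, 0.790399)
  k2 = (-1.320079, 0.954508)
  → (-1.244536, 0.833774)
(p(0.6), q(0.6)) ≈ (-1.2445, 0.8338)

-1.2445, 0.8338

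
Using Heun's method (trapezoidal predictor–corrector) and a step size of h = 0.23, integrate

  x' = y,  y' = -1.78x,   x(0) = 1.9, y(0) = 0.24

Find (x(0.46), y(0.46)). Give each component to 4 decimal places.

1.6516, -1.2871

Heun on (x,y): k1 = f(t_n, state_n); k2 = f(t_n + h, state_n + h·k1); state_{n+1} = state_n + (h/2)·(k1 + k2).
0.000000: (1.900000, 0.240000)
  k1 = (0.240000, -3.382000)
  predictor → (1.955200, -0.537860)
  k2 = (-0.537860, -3.480256)
  → (1.865746, -0.549159)
0.230000: (1.865746, -0.549159)
  k1 = (-0.549159, -3.321028)
  predictor → (1.739439, -1.312996)
  k2 = (-1.312996, -3.096202)
  → (1.651598, -1.287141)
(x(0.46), y(0.46)) ≈ (1.6516, -1.2871)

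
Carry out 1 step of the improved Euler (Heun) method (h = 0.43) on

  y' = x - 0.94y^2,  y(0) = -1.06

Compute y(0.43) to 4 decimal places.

-1.6580

Heun: k1 = f(x_n, y_n); k2 = f(x_n + h, y_n + h·k1); y_{n+1} = y_n + (h/2)·(k1 + k2).
x=0.000000, y=-1.060000:
  k1 = f(0.000000, -1.060000) = -1.056184
  k2 = f(0.430000, -1.514159) = -1.725117
  y ← -1.060000 + (0.43/2)·(-1.056184 + (-1.725117)) = -1.657980
y(0.43) ≈ -1.6580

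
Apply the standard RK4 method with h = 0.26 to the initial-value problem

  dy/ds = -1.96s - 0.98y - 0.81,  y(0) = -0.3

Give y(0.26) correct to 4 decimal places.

-0.4794

RK4: k1 = f(s_n, y_n); k2 = f(s_n + h/2, y_n + (h/2)·k1); k3 = f(s_n + h/2, y_n + (h/2)·k2); k4 = f(s_n + h, y_n + h·k3); y_{n+1} = y_n + (h/6)·(k1 + 2k2 + 2k3 + k4).
s=0.000000, y=-0.300000:
  k1 = f(0.000000, -0.300000) = -0.516000
  k2 = f(0.130000, -0.367080) = -0.705062
  k3 = f(0.130000, -0.391658) = -0.680975
  k4 = f(0.260000, -0.477054) = -0.852088
  y ← -0.300000 + (0.26/6)·(k1 + 2k2 + 2k3 + k4) = -0.479407
y(0.26) ≈ -0.4794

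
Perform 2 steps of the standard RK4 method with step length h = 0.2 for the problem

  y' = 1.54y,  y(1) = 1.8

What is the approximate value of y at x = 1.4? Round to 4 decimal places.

RK4: k1 = f(x_n, y_n); k2 = f(x_n + h/2, y_n + (h/2)·k1); k3 = f(x_n + h/2, y_n + (h/2)·k2); k4 = f(x_n + h, y_n + h·k3); y_{n+1} = y_n + (h/6)·(k1 + 2k2 + 2k3 + k4).
x=1.000000, y=1.800000:
  k1 = f(1.000000, 1.800000) = 2.772000
  k2 = f(1.100000, 2.077200) = 3.198888
  k3 = f(1.100000, 2.119889) = 3.264629
  k4 = f(1.200000, 2.452926) = 3.777506
  y ← 1.800000 + (0.2/6)·(k1 + 2k2 + 2k3 + k4) = 2.449218
x=1.200000, y=2.449218:
  k1 = f(1.200000, 2.449218) = 3.771796
  k2 = f(1.300000, 2.826398) = 4.352652
  k3 = f(1.300000, 2.884483) = 4.442104
  k4 = f(1.400000, 3.337639) = 5.139964
  y ← 2.449218 + (0.2/6)·(k1 + 2k2 + 2k3 + k4) = 3.332594
y(1.4) ≈ 3.3326

3.3326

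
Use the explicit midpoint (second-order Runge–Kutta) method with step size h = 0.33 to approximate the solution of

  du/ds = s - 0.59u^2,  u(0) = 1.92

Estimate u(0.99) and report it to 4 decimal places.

Midpoint: k1 = f(s_n, u_n); k2 = f(s_n + h/2, u_n + (h/2)·k1); u_{n+1} = u_n + h·k2.
s=0.000000, u=1.920000:
  k1 = f(0.000000, 1.920000) = -2.174976
  k2 = f(0.165000, 1.561129) = -1.272903
  u ← 1.920000 + 0.33·(-1.272903) = 1.499942
s=0.330000, u=1.499942:
  k1 = f(0.330000, 1.499942) = -0.997397
  k2 = f(0.495000, 1.335371) = -0.557098
  u ← 1.499942 + 0.33·(-0.557098) = 1.316100
s=0.660000, u=1.316100:
  k1 = f(0.660000, 1.316100) = -0.361950
  k2 = f(0.825000, 1.256378) = -0.106307
  u ← 1.316100 + 0.33·(-0.106307) = 1.281019
u(0.99) ≈ 1.2810

1.2810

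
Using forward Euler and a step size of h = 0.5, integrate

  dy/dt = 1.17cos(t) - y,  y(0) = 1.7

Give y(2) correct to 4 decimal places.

Euler: y_{n+1} = y_n + h·f(t_n, y_n).
t=0.000000, y=1.700000: f=-0.530000 → y ← 1.700000 + 0.5·(-0.530000) = 1.435000
t=0.500000, y=1.435000: f=-0.408228 → y ← 1.435000 + 0.5·(-0.408228) = 1.230886
t=1.000000, y=1.230886: f=-0.598732 → y ← 1.230886 + 0.5·(-0.598732) = 0.931520
t=1.500000, y=0.931520: f=-0.848757 → y ← 0.931520 + 0.5·(-0.848757) = 0.507141
y(2) ≈ 0.5071

0.5071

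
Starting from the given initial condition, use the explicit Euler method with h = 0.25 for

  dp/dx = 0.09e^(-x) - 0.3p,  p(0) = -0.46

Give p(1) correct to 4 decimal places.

-0.2807

Euler: p_{n+1} = p_n + h·f(x_n, p_n).
x=0.000000, p=-0.460000: f=0.228000 → p ← -0.460000 + 0.25·0.228000 = -0.403000
x=0.250000, p=-0.403000: f=0.190992 → p ← -0.403000 + 0.25·0.190992 = -0.355252
x=0.500000, p=-0.355252: f=0.161163 → p ← -0.355252 + 0.25·0.161163 = -0.314961
x=0.750000, p=-0.314961: f=0.137001 → p ← -0.314961 + 0.25·0.137001 = -0.280711
p(1) ≈ -0.2807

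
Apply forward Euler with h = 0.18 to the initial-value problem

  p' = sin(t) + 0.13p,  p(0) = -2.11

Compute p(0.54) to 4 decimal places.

Euler: p_{n+1} = p_n + h·f(t_n, p_n).
t=0.000000, p=-2.110000: f=-0.274300 → p ← -2.110000 + 0.18·(-0.274300) = -2.159374
t=0.180000, p=-2.159374: f=-0.101689 → p ← -2.159374 + 0.18·(-0.101689) = -2.177678
t=0.360000, p=-2.177678: f=0.069176 → p ← -2.177678 + 0.18·0.069176 = -2.165226
p(0.54) ≈ -2.1652

-2.1652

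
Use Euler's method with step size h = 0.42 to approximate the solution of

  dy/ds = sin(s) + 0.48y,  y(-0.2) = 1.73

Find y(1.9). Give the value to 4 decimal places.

5.5393

Euler: y_{n+1} = y_n + h·f(s_n, y_n).
s=-0.200000, y=1.730000: f=0.631731 → y ← 1.730000 + 0.42·0.631731 = 1.995327
s=0.220000, y=1.995327: f=1.175987 → y ← 1.995327 + 0.42·1.175987 = 2.489241
s=0.640000, y=2.489241: f=1.792031 → y ← 2.489241 + 0.42·1.792031 = 3.241894
s=1.060000, y=3.241894: f=2.428465 → y ← 3.241894 + 0.42·2.428465 = 4.261850
s=1.480000, y=4.261850: f=3.041569 → y ← 4.261850 + 0.42·3.041569 = 5.539308
y(1.9) ≈ 5.5393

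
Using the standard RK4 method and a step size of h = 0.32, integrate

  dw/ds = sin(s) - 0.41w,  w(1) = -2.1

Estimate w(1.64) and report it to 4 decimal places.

RK4: k1 = f(s_n, w_n); k2 = f(s_n + h/2, w_n + (h/2)·k1); k3 = f(s_n + h/2, w_n + (h/2)·k2); k4 = f(s_n + h, w_n + h·k3); w_{n+1} = w_n + (h/6)·(k1 + 2k2 + 2k3 + k4).
s=1.000000, w=-2.100000:
  k1 = f(1.000000, -2.100000) = 1.702471
  k2 = f(1.160000, -1.827605) = 1.666121
  k3 = f(1.160000, -1.833421) = 1.668506
  k4 = f(1.320000, -1.566078) = 1.610807
  w ← -2.100000 + (0.32/6)·(k1 + 2k2 + 2k3 + k4) = -1.567598
s=1.320000, w=-1.567598:
  k1 = f(1.320000, -1.567598) = 1.611430
  k2 = f(1.480000, -1.309769) = 1.532886
  k3 = f(1.480000, -1.322337) = 1.538039
  k4 = f(1.640000, -1.075426) = 1.438531
  w ← -1.567598 + (0.32/6)·(k1 + 2k2 + 2k3 + k4) = -1.077368
w(1.64) ≈ -1.0774

-1.0774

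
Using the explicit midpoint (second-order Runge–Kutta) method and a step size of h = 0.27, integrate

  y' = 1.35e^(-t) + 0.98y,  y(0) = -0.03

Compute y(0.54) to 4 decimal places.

Midpoint: k1 = f(t_n, y_n); k2 = f(t_n + h/2, y_n + (h/2)·k1); y_{n+1} = y_n + h·k2.
t=0.000000, y=-0.030000:
  k1 = f(0.000000, -0.030000) = 1.320600
  k2 = f(0.135000, 0.148281) = 1.324832
  y ← -0.030000 + 0.27·1.324832 = 0.327705
t=0.270000, y=0.327705:
  k1 = f(0.270000, 0.327705) = 1.351713
  k2 = f(0.405000, 0.510186) = 1.400401
  y ← 0.327705 + 0.27·1.400401 = 0.705813
y(0.54) ≈ 0.7058

0.7058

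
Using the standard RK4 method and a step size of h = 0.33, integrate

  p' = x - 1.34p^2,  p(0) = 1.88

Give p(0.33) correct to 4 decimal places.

1.0586

RK4: k1 = f(x_n, p_n); k2 = f(x_n + h/2, p_n + (h/2)·k1); k3 = f(x_n + h/2, p_n + (h/2)·k2); k4 = f(x_n + h, p_n + h·k3); p_{n+1} = p_n + (h/6)·(k1 + 2k2 + 2k3 + k4).
x=0.000000, p=1.880000:
  k1 = f(0.000000, 1.880000) = -4.736096
  k2 = f(0.165000, 1.098544) = -1.452111
  k3 = f(0.165000, 1.640402) = -3.440830
  k4 = f(0.330000, 0.744526) = -0.412788
  p ← 1.880000 + (0.33/6)·(k1 + 2k2 + 2k3 + k4) = 1.058588
p(0.33) ≈ 1.0586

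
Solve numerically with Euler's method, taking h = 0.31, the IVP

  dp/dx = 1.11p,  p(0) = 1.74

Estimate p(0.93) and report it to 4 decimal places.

Euler: p_{n+1} = p_n + h·f(x_n, p_n).
x=0.000000, p=1.740000: f=1.931400 → p ← 1.740000 + 0.31·1.931400 = 2.338734
x=0.310000, p=2.338734: f=2.595995 → p ← 2.338734 + 0.31·2.595995 = 3.143492
x=0.620000, p=3.143492: f=3.489277 → p ← 3.143492 + 0.31·3.489277 = 4.225168
p(0.93) ≈ 4.2252

4.2252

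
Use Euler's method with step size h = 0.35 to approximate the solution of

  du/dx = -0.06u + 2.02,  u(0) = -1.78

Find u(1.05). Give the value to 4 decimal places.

Euler: u_{n+1} = u_n + h·f(x_n, u_n).
x=0.000000, u=-1.780000: f=2.126800 → u ← -1.780000 + 0.35·2.126800 = -1.035620
x=0.350000, u=-1.035620: f=2.082137 → u ← -1.035620 + 0.35·2.082137 = -0.306872
x=0.700000, u=-0.306872: f=2.038412 → u ← -0.306872 + 0.35·2.038412 = 0.406572
u(1.05) ≈ 0.4066

0.4066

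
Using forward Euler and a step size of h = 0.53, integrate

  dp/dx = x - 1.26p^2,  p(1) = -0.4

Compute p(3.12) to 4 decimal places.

Euler: p_{n+1} = p_n + h·f(x_n, p_n).
x=1.000000, p=-0.400000: f=0.798400 → p ← -0.400000 + 0.53·0.798400 = 0.023152
x=1.530000, p=0.023152: f=1.529325 → p ← 0.023152 + 0.53·1.529325 = 0.833694
x=2.060000, p=0.833694: f=1.184242 → p ← 0.833694 + 0.53·1.184242 = 1.461342
x=2.590000, p=1.461342: f=-0.100758 → p ← 1.461342 + 0.53·(-0.100758) = 1.407941
p(3.12) ≈ 1.4079

1.4079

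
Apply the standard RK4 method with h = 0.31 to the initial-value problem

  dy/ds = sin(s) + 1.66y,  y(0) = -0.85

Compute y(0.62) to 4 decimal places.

RK4: k1 = f(s_n, y_n); k2 = f(s_n + h/2, y_n + (h/2)·k1); k3 = f(s_n + h/2, y_n + (h/2)·k2); k4 = f(s_n + h, y_n + h·k3); y_{n+1} = y_n + (h/6)·(k1 + 2k2 + 2k3 + k4).
s=0.000000, y=-0.850000:
  k1 = f(0.000000, -0.850000) = -1.411000
  k2 = f(0.155000, -1.068705) = -1.619670
  k3 = f(0.155000, -1.101049) = -1.673361
  k4 = f(0.310000, -1.368742) = -1.967053
  y ← -0.850000 + (0.31/6)·(k1 + 2k2 + 2k3 + k4) = -1.364813
s=0.310000, y=-1.364813:
  k1 = f(0.310000, -1.364813) = -1.960530
  k2 = f(0.465000, -1.668695) = -2.321611
  k3 = f(0.465000, -1.724662) = -2.414517
  k4 = f(0.620000, -2.113313) = -2.927064
  y ← -1.364813 + (0.31/6)·(k1 + 2k2 + 2k3 + k4) = -2.106738
y(0.62) ≈ -2.1067

-2.1067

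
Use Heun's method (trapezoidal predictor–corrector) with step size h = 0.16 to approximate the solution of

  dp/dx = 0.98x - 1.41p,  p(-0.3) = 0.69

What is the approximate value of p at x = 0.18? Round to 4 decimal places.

Heun: k1 = f(x_n, p_n); k2 = f(x_n + h, p_n + h·k1); p_{n+1} = p_n + (h/2)·(k1 + k2).
x=-0.300000, p=0.690000:
  k1 = f(-0.300000, 0.690000) = -1.266900
  k2 = f(-0.140000, 0.487296) = -0.824287
  p ← 0.690000 + (0.16/2)·(-1.266900 + (-0.824287)) = 0.522705
x=-0.140000, p=0.522705:
  k1 = f(-0.140000, 0.522705) = -0.874214
  k2 = f(0.020000, 0.382831) = -0.520191
  p ← 0.522705 + (0.16/2)·(-0.874214 + (-0.520191)) = 0.411153
x=0.020000, p=0.411153:
  k1 = f(0.020000, 0.411153) = -0.560125
  k2 = f(0.180000, 0.321533) = -0.276961
  p ← 0.411153 + (0.16/2)·(-0.560125 + (-0.276961)) = 0.344186
p(0.18) ≈ 0.3442

0.3442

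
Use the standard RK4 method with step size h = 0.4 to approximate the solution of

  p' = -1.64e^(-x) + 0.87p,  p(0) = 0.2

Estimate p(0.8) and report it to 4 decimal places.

RK4: k1 = f(x_n, p_n); k2 = f(x_n + h/2, p_n + (h/2)·k1); k3 = f(x_n + h/2, p_n + (h/2)·k2); k4 = f(x_n + h, p_n + h·k3); p_{n+1} = p_n + (h/6)·(k1 + 2k2 + 2k3 + k4).
x=0.000000, p=0.200000:
  k1 = f(0.000000, 0.200000) = -1.466000
  k2 = f(0.200000, -0.093200) = -1.423802
  k3 = f(0.200000, -0.084760) = -1.416460
  k4 = f(0.400000, -0.366584) = -1.418253
  p ← 0.200000 + (0.4/6)·(k1 + 2k2 + 2k3 + k4) = -0.370985
x=0.400000, p=-0.370985:
  k1 = f(0.400000, -0.370985) = -1.422082
  k2 = f(0.600000, -0.655402) = -1.470250
  k3 = f(0.600000, -0.665035) = -1.478632
  k4 = f(0.800000, -0.962438) = -1.574220
  p ← -0.370985 + (0.4/6)·(k1 + 2k2 + 2k3 + k4) = -0.963923
p(0.8) ≈ -0.9639

-0.9639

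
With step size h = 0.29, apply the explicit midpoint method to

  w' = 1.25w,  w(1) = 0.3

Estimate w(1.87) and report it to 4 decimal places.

0.8740

Midpoint: k1 = f(t_n, w_n); k2 = f(t_n + h/2, w_n + (h/2)·k1); w_{n+1} = w_n + h·k2.
t=1.000000, w=0.300000:
  k1 = f(1.000000, 0.300000) = 0.375000
  k2 = f(1.145000, 0.354375) = 0.442969
  w ← 0.300000 + 0.29·0.442969 = 0.428461
t=1.290000, w=0.428461:
  k1 = f(1.290000, 0.428461) = 0.535576
  k2 = f(1.435000, 0.506119) = 0.632649
  w ← 0.428461 + 0.29·0.632649 = 0.611929
t=1.580000, w=0.611929:
  k1 = f(1.580000, 0.611929) = 0.764912
  k2 = f(1.725000, 0.722841) = 0.903552
  w ← 0.611929 + 0.29·0.903552 = 0.873959
w(1.87) ≈ 0.8740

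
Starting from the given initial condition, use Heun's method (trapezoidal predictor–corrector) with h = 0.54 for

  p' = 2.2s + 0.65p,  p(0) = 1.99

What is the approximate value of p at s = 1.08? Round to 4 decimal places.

5.4989

Heun: k1 = f(s_n, p_n); k2 = f(s_n + h, p_n + h·k1); p_{n+1} = p_n + (h/2)·(k1 + k2).
s=0.000000, p=1.990000:
  k1 = f(0.000000, 1.990000) = 1.293500
  k2 = f(0.540000, 2.688490) = 2.935519
  p ← 1.990000 + (0.54/2)·(1.293500 + 2.935519) = 3.131835
s=0.540000, p=3.131835:
  k1 = f(0.540000, 3.131835) = 3.223693
  k2 = f(1.080000, 4.872629) = 5.543209
  p ← 3.131835 + (0.54/2)·(3.223693 + 5.543209) = 5.498898
p(1.08) ≈ 5.4989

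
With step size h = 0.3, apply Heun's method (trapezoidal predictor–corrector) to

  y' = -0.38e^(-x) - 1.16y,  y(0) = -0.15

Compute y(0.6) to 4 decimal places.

-0.1915

Heun: k1 = f(x_n, y_n); k2 = f(x_n + h, y_n + h·k1); y_{n+1} = y_n + (h/2)·(k1 + k2).
x=0.000000, y=-0.150000:
  k1 = f(0.000000, -0.150000) = -0.206000
  k2 = f(0.300000, -0.211800) = -0.035823
  y ← -0.150000 + (0.3/2)·(-0.206000 + (-0.035823)) = -0.186273
x=0.300000, y=-0.186273:
  k1 = f(0.300000, -0.186273) = -0.065434
  k2 = f(0.600000, -0.205904) = 0.030300
  y ← -0.186273 + (0.3/2)·(-0.065434 + 0.030300) = -0.191544
y(0.6) ≈ -0.1915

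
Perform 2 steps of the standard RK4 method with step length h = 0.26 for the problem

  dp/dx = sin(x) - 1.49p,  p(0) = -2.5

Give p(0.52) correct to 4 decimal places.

RK4: k1 = f(x_n, p_n); k2 = f(x_n + h/2, p_n + (h/2)·k1); k3 = f(x_n + h/2, p_n + (h/2)·k2); k4 = f(x_n + h, p_n + h·k3); p_{n+1} = p_n + (h/6)·(k1 + 2k2 + 2k3 + k4).
x=0.000000, p=-2.500000:
  k1 = f(0.000000, -2.500000) = 3.725000
  k2 = f(0.130000, -2.015750) = 3.133102
  k3 = f(0.130000, -2.092697) = 3.247752
  k4 = f(0.260000, -1.655584) = 2.723901
  p ← -2.500000 + (0.26/6)·(k1 + 2k2 + 2k3 + k4) = -1.667540
x=0.260000, p=-1.667540:
  k1 = f(0.260000, -1.667540) = 2.741716
  k2 = f(0.390000, -1.311117) = 2.333753
  k3 = f(0.390000, -1.364152) = 2.412775
  k4 = f(0.520000, -1.040219) = 2.046806
  p ← -1.667540 + (0.26/6)·(k1 + 2k2 + 2k3 + k4) = -1.048672
p(0.52) ≈ -1.0487

-1.0487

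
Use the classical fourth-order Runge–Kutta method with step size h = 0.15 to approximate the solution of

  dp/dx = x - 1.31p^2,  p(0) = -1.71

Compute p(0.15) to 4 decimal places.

-2.5587

RK4: k1 = f(x_n, p_n); k2 = f(x_n + h/2, p_n + (h/2)·k1); k3 = f(x_n + h/2, p_n + (h/2)·k2); k4 = f(x_n + h, p_n + h·k3); p_{n+1} = p_n + (h/6)·(k1 + 2k2 + 2k3 + k4).
x=0.000000, p=-1.710000:
  k1 = f(0.000000, -1.710000) = -3.830571
  k2 = f(0.075000, -1.997293) = -5.150824
  k3 = f(0.075000, -2.096312) = -5.681825
  k4 = f(0.150000, -2.562274) = -8.450474
  p ← -1.710000 + (0.15/6)·(k1 + 2k2 + 2k3 + k4) = -2.558659
p(0.15) ≈ -2.5587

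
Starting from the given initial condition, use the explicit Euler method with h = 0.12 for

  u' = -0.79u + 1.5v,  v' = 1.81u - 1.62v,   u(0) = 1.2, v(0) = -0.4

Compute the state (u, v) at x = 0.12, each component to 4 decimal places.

1.0142, -0.0616

Euler on (u,v): u_{n+1} = u_n + h·u', v_{n+1} = v_n + h·v'.
0.000000: (1.200000, -0.400000); f=(-1.548000, 2.820000) → (1.014240, -0.061600)
(u(0.12), v(0.12)) ≈ (1.0142, -0.0616)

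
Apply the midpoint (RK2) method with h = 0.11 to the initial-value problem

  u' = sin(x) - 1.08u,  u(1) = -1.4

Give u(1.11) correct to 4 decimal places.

-1.1534

Midpoint: k1 = f(x_n, u_n); k2 = f(x_n + h/2, u_n + (h/2)·k1); u_{n+1} = u_n + h·k2.
x=1.000000, u=-1.400000:
  k1 = f(1.000000, -1.400000) = 2.353471
  k2 = f(1.055000, -1.270559) = 2.242104
  u ← -1.400000 + 0.11·2.242104 = -1.153369
u(1.11) ≈ -1.1534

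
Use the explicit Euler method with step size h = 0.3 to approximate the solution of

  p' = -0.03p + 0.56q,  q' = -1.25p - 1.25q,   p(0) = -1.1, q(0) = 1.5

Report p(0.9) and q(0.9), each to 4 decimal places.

Euler on (p,q): p_{n+1} = p_n + h·p', q_{n+1} = q_n + h·q'.
0.000000: (-1.100000, 1.500000); f=(0.873000, -0.500000) → (-0.838100, 1.350000)
0.300000: (-0.838100, 1.350000); f=(0.781143, -0.639875) → (-0.603757, 1.158038)
0.600000: (-0.603757, 1.158038); f=(0.666614, -0.692850) → (-0.403773, 0.950182)
(p(0.9), q(0.9)) ≈ (-0.4038, 0.9502)

-0.4038, 0.9502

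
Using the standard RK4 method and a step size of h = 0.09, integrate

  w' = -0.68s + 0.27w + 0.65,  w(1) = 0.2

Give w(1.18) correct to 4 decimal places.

0.1932

RK4: k1 = f(s_n, w_n); k2 = f(s_n + h/2, w_n + (h/2)·k1); k3 = f(s_n + h/2, w_n + (h/2)·k2); k4 = f(s_n + h, w_n + h·k3); w_{n+1} = w_n + (h/6)·(k1 + 2k2 + 2k3 + k4).
s=1.000000, w=0.200000:
  k1 = f(1.000000, 0.200000) = 0.024000
  k2 = f(1.045000, 0.201080) = -0.006308
  k3 = f(1.045000, 0.199716) = -0.006677
  k4 = f(1.090000, 0.199399) = -0.037362
  w ← 0.200000 + (0.09/6)·(k1 + 2k2 + 2k3 + k4) = 0.199410
s=1.090000, w=0.199410:
  k1 = f(1.090000, 0.199410) = -0.037359
  k2 = f(1.135000, 0.197729) = -0.068413
  k3 = f(1.135000, 0.196331) = -0.068791
  k4 = f(1.180000, 0.193219) = -0.100231
  w ← 0.199410 + (0.09/6)·(k1 + 2k2 + 2k3 + k4) = 0.193230
w(1.18) ≈ 0.1932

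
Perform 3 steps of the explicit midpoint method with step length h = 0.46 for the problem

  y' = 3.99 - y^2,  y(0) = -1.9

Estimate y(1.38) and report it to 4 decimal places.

Midpoint: k1 = f(t_n, y_n); k2 = f(t_n + h/2, y_n + (h/2)·k1); y_{n+1} = y_n + h·k2.
t=0.000000, y=-1.900000:
  k1 = f(0.000000, -1.900000) = 0.380000
  k2 = f(0.230000, -1.812600) = 0.704481
  y ← -1.900000 + 0.46·0.704481 = -1.575939
t=0.460000, y=-1.575939:
  k1 = f(0.460000, -1.575939) = 1.506417
  k2 = f(0.690000, -1.229463) = 2.478422
  y ← -1.575939 + 0.46·2.478422 = -0.435865
t=0.920000, y=-0.435865:
  k1 = f(0.920000, -0.435865) = 3.800022
  k2 = f(1.150000, 0.438140) = 3.798033
  y ← -0.435865 + 0.46·3.798033 = 1.311231
y(1.38) ≈ 1.3112

1.3112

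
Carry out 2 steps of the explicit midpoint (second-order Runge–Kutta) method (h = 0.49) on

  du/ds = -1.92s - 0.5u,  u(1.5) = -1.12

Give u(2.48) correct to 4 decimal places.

-3.7166

Midpoint: k1 = f(s_n, u_n); k2 = f(s_n + h/2, u_n + (h/2)·k1); u_{n+1} = u_n + h·k2.
s=1.500000, u=-1.120000:
  k1 = f(1.500000, -1.120000) = -2.320000
  k2 = f(1.745000, -1.688400) = -2.506200
  u ← -1.120000 + 0.49·(-2.506200) = -2.348038
s=1.990000, u=-2.348038:
  k1 = f(1.990000, -2.348038) = -2.646781
  k2 = f(2.235000, -2.996499) = -2.792950
  u ← -2.348038 + 0.49·(-2.792950) = -3.716584
u(2.48) ≈ -3.7166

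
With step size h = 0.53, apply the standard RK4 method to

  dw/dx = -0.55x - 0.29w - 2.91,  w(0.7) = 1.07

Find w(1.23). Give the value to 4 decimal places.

RK4: k1 = f(x_n, w_n); k2 = f(x_n + h/2, w_n + (h/2)·k1); k3 = f(x_n + h/2, w_n + (h/2)·k2); k4 = f(x_n + h, w_n + h·k3); w_{n+1} = w_n + (h/6)·(k1 + 2k2 + 2k3 + k4).
x=0.700000, w=1.070000:
  k1 = f(0.700000, 1.070000) = -3.605300
  k2 = f(0.965000, 0.114595) = -3.473983
  k3 = f(0.965000, 0.149395) = -3.484074
  k4 = f(1.230000, -0.776559) = -3.361298
  w ← 1.070000 + (0.53/6)·(k1 + 2k2 + 2k3 + k4) = -0.774640
w(1.23) ≈ -0.7746

-0.7746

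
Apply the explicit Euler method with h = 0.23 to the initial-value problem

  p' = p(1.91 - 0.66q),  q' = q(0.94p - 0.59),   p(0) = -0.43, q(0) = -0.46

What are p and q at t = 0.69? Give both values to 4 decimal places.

Euler on (p,q): p_{n+1} = p_n + h·p', q_{n+1} = q_n + h·q'.
0.000000: (-0.430000, -0.460000); f=(-0.951848, 0.457332) → (-0.648925, -0.354814)
0.230000: (-0.648925, -0.354814); f=(-1.391410, 0.425773) → (-0.968949, -0.256886)
0.460000: (-0.968949, -0.256886); f=(-2.014974, 0.385538) → (-1.432393, -0.168212)
(p(0.69), q(0.69)) ≈ (-1.4324, -0.1682)

-1.4324, -0.1682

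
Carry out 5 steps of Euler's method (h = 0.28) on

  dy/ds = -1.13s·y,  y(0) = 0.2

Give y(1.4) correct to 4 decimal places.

0.0711

Euler: y_{n+1} = y_n + h·f(s_n, y_n).
s=0.000000, y=0.200000: f=0.000000 → y ← 0.200000 + 0.28·0.000000 = 0.200000
s=0.280000, y=0.200000: f=-0.063280 → y ← 0.200000 + 0.28·(-0.063280) = 0.182282
s=0.560000, y=0.182282: f=-0.115348 → y ← 0.182282 + 0.28·(-0.115348) = 0.149984
s=0.840000, y=0.149984: f=-0.142365 → y ← 0.149984 + 0.28·(-0.142365) = 0.110122
s=1.120000, y=0.110122: f=-0.139370 → y ← 0.110122 + 0.28·(-0.139370) = 0.071098
y(1.4) ≈ 0.0711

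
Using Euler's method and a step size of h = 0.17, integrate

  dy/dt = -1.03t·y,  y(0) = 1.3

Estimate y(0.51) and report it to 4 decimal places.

1.1862

Euler: y_{n+1} = y_n + h·f(t_n, y_n).
t=0.000000, y=1.300000: f=0.000000 → y ← 1.300000 + 0.17·0.000000 = 1.300000
t=0.170000, y=1.300000: f=-0.227630 → y ← 1.300000 + 0.17·(-0.227630) = 1.261303
t=0.340000, y=1.261303: f=-0.441708 → y ← 1.261303 + 0.17·(-0.441708) = 1.186212
y(0.51) ≈ 1.1862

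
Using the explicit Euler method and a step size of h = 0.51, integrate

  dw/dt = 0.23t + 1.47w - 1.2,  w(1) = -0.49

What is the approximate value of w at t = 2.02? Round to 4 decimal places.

Euler: w_{n+1} = w_n + h·f(t_n, w_n).
t=1.000000, w=-0.490000: f=-1.690300 → w ← -0.490000 + 0.51·(-1.690300) = -1.352053
t=1.510000, w=-1.352053: f=-2.840218 → w ← -1.352053 + 0.51·(-2.840218) = -2.800564
w(2.02) ≈ -2.8006

-2.8006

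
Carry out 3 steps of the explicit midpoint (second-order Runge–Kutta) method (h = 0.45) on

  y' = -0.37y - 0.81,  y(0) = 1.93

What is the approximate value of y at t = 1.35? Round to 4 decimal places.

0.3170

Midpoint: k1 = f(t_n, y_n); k2 = f(t_n + h/2, y_n + (h/2)·k1); y_{n+1} = y_n + h·k2.
t=0.000000, y=1.930000:
  k1 = f(0.000000, 1.930000) = -1.524100
  k2 = f(0.225000, 1.587077) = -1.397219
  y ← 1.930000 + 0.45·(-1.397219) = 1.301252
t=0.450000, y=1.301252:
  k1 = f(0.450000, 1.301252) = -1.291463
  k2 = f(0.675000, 1.010672) = -1.183949
  y ← 1.301252 + 0.45·(-1.183949) = 0.768475
t=0.900000, y=0.768475:
  k1 = f(0.900000, 0.768475) = -1.094336
  k2 = f(1.125000, 0.522249) = -1.003232
  y ← 0.768475 + 0.45·(-1.003232) = 0.317020
y(1.35) ≈ 0.3170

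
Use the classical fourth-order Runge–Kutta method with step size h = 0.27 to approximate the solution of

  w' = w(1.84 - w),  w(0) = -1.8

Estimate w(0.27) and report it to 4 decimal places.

-7.3996

RK4: k1 = f(s_n, w_n); k2 = f(s_n + h/2, w_n + (h/2)·k1); k3 = f(s_n + h/2, w_n + (h/2)·k2); k4 = f(s_n + h, w_n + h·k3); w_{n+1} = w_n + (h/6)·(k1 + 2k2 + 2k3 + k4).
s=0.000000, w=-1.800000:
  k1 = f(0.000000, -1.800000) = -6.552000
  k2 = f(0.135000, -2.684520) = -12.146164
  k3 = f(0.135000, -3.439732) = -18.160865
  k4 = f(0.270000, -6.703434) = -57.270338
  w ← -1.800000 + (0.27/6)·(k1 + 2k2 + 2k3 + k4) = -7.399638
w(0.27) ≈ -7.3996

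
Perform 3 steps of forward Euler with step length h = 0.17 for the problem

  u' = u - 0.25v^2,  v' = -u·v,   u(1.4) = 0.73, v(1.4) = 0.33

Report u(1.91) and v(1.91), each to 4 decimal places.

Euler on (u,v): u_{n+1} = u_n + h·u', v_{n+1} = v_n + h·v'.
1.400000: (0.730000, 0.330000); f=(0.702775, -0.240900) → (0.849472, 0.289047)
1.570000: (0.849472, 0.289047); f=(0.828585, -0.245537) → (0.990331, 0.247306)
1.740000: (0.990331, 0.247306); f=(0.975041, -0.244915) → (1.156088, 0.205670)
(u(1.91), v(1.91)) ≈ (1.1561, 0.2057)

1.1561, 0.2057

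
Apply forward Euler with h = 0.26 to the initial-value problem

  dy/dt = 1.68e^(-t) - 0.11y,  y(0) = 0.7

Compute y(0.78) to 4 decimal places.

Euler: y_{n+1} = y_n + h·f(t_n, y_n).
t=0.000000, y=0.700000: f=1.603000 → y ← 0.700000 + 0.26·1.603000 = 1.116780
t=0.260000, y=1.116780: f=1.172521 → y ← 1.116780 + 0.26·1.172521 = 1.421635
t=0.520000, y=1.421635: f=0.842415 → y ← 1.421635 + 0.26·0.842415 = 1.640663
y(0.78) ≈ 1.6407

1.6407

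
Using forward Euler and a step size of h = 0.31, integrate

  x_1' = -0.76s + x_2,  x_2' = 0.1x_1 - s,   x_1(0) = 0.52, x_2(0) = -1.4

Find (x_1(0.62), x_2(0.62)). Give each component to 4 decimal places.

-0.4160, -1.4773

Euler on (x_1,x_2): x_1_{n+1} = x_1_n + h·x_1', x_2_{n+1} = x_2_n + h·x_2'.
0.000000: (0.520000, -1.400000); f=(-1.400000, 0.052000) → (0.086000, -1.383880)
0.310000: (0.086000, -1.383880); f=(-1.619480, -0.301400) → (-0.416039, -1.477314)
(x_1(0.62), x_2(0.62)) ≈ (-0.4160, -1.4773)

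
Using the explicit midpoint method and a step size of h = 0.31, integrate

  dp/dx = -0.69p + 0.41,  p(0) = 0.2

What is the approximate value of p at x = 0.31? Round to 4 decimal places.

Midpoint: k1 = f(x_n, p_n); k2 = f(x_n + h/2, p_n + (h/2)·k1); p_{n+1} = p_n + h·k2.
x=0.000000, p=0.200000:
  k1 = f(0.000000, 0.200000) = 0.272000
  k2 = f(0.155000, 0.242160) = 0.242910
  p ← 0.200000 + 0.31·0.242910 = 0.275302
p(0.31) ≈ 0.2753

0.2753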